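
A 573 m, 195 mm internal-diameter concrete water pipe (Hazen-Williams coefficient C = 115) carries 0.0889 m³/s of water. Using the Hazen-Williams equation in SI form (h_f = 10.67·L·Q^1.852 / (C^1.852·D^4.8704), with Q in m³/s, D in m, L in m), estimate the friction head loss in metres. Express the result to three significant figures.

h_f = 10.67·573·0.0889^1.852 / (115^1.852·0.195^4.8704) = 30.28 m

h_f ≈ 30.3 m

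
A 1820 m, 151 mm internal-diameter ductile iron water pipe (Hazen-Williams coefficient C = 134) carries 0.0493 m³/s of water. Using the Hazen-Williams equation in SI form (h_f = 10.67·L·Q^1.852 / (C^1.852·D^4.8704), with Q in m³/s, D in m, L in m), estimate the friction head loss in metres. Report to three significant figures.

h_f = 10.67·1820·0.0493^1.852 / (134^1.852·0.151^4.8704) = 84.47 m

h_f ≈ 84.5 m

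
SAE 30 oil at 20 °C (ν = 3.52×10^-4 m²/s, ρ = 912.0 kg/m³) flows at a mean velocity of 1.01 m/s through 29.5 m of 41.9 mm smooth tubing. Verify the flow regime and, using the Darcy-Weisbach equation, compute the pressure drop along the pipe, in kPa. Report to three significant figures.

Δp ≈ 174 kPa

Re = VD/ν = 1.01·0.04190/3.52×10^-4 = 120 → laminar (Re < 2300)
f = 64/Re = 0.5323
h_f = f(L/D)V²/(2g) = 0.5323·(29.5/0.04190)·1.01²/(2·9.81) = 19.49 m
Δp = ρg·h_f = 912.0·9.81·19.49 = 174.3 kPa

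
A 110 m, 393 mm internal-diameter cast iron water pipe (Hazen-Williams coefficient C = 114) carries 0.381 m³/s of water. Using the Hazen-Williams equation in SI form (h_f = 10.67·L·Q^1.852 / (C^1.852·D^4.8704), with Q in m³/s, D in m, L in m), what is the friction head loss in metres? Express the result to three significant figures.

h_f = 10.67·110·0.381^1.852 / (114^1.852·0.393^4.8704) = 2.881 m

h_f ≈ 2.88 m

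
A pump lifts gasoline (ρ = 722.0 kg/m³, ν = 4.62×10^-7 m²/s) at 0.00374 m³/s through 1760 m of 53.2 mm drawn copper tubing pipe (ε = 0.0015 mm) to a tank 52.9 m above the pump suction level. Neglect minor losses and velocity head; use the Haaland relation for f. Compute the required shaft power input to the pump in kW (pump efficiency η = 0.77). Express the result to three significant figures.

P_shaft ≈ 4.41 kW

V = 4Q/(πD²) = 1.683 m/s; Re = 1.94×10^5; ε/D = 2.82×10^-5; f = 0.01577
h_f = f(L/D)V²/2g = 75.28 m
Total head H = z + h_f = 52.9 + 75.28 = 128.2 m
P_hyd = ρgQH = 722.0·9.81·0.00374·128.2 = 3.396 kW
P_shaft = P_hyd/η = 3.396/0.77 = 4.410 kW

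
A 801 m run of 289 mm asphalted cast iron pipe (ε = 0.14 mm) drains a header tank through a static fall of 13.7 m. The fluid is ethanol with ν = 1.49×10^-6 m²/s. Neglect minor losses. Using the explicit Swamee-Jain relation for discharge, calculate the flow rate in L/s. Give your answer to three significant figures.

Swamee-Jain (Type II): Q = -0.965·√(gD⁵h_f/L)·ln[ε/(3.7D) + √(3.17ν²L/(gD³h_f))]
√(gD⁵h_f/L) = √(9.81·0.289⁵·13.7/801) = 0.01839
ε/(3.7D) = 1.31×10^-4; √(3.17ν²L/(gD³h_f)) = 4.17×10^-5
Q = -0.965·0.01839·ln(1.726×10^-4) = 0.1538 m³/s
Check: V = 2.34 m/s, Re = 4.55×10^5, f = 0.01777, h_f = 13.8 m ≈ 13.7 m ✓

Q ≈ 154 L/s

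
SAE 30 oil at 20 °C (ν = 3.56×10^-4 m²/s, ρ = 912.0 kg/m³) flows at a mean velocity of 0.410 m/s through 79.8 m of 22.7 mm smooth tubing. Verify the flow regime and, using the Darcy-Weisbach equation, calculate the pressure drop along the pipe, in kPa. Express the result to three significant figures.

Re = VD/ν = 0.410·0.02270/3.56×10^-4 = 26.1 → laminar (Re < 2300)
f = 64/Re = 2.448
h_f = f(L/D)V²/(2g) = 2.448·(79.8/0.02270)·0.410²/(2·9.81) = 73.73 m
Δp = ρg·h_f = 912.0·9.81·73.73 = 659.7 kPa

Δp ≈ 660 kPa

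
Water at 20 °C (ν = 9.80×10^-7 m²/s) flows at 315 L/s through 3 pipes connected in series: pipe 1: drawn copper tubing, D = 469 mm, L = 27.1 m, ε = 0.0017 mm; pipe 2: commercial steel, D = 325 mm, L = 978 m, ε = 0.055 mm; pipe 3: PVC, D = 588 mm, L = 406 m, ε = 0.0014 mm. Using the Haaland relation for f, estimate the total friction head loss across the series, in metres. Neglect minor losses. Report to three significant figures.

Pipe 1: V = 1.823 m/s, Re = 8.73×10^5, ε/D = 3.62×10^-6, f = 0.01191, h_1 = f(L/D)V²/2g = 0.1166 m
Pipe 2: V = 3.797 m/s, Re = 1.26×10^6, ε/D = 1.69×10^-4, f = 0.01407, h_2 = f(L/D)V²/2g = 31.11 m
Pipe 3: V = 1.160 m/s, Re = 6.96×10^5, ε/D = 2.38×10^-6, f = 0.01236, h_3 = f(L/D)V²/2g = 0.5851 m
Series → Q common, losses add: H = Σh = 31.82 m

H ≈ 31.8 m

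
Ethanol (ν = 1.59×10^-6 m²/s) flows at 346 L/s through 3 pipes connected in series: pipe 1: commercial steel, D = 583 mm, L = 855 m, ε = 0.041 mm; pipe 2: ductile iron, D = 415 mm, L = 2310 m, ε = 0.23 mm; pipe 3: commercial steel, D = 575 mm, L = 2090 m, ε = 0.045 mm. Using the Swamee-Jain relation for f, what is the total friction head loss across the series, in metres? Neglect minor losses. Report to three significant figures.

Pipe 1: V = 1.296 m/s, Re = 4.75×10^5, ε/D = 7.03×10^-5, f = 0.01420, h_1 = f(L/D)V²/2g = 1.783 m
Pipe 2: V = 2.558 m/s, Re = 6.68×10^5, ε/D = 5.54×10^-4, f = 0.01789, h_2 = f(L/D)V²/2g = 33.21 m
Pipe 3: V = 1.332 m/s, Re = 4.82×10^5, ε/D = 7.83×10^-5, f = 0.01427, h_3 = f(L/D)V²/2g = 4.694 m
Series → Q common, losses add: H = Σh = 39.68 m

H ≈ 39.7 m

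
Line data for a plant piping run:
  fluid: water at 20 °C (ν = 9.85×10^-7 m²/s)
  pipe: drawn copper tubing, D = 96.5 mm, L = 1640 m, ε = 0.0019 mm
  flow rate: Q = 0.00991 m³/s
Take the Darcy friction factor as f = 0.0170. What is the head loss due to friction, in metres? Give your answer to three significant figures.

h_f ≈ 27.0 m

V = 4Q/(πD²) = 4·0.00991/(π·0.0965²) = 1.355 m/s
h_f = f(L/D)V²/(2g) = 0.01700·(1640/0.0965)·1.355²/(2·9.81) = 27.03 m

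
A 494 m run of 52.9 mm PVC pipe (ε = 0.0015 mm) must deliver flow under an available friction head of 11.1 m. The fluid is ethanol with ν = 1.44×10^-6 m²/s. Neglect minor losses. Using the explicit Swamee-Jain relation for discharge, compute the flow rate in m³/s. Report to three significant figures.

Swamee-Jain (Type II): Q = -0.965·√(gD⁵h_f/L)·ln[ε/(3.7D) + √(3.17ν²L/(gD³h_f))]
√(gD⁵h_f/L) = √(9.81·0.0529⁵·11.1/494) = 3.022×10^-4
ε/(3.7D) = 7.66×10^-6; √(3.17ν²L/(gD³h_f)) = 4.49×10^-4
Q = -0.965·3.022×10^-4·ln(4.565×10^-4) = 0.002243 m³/s
Check: V = 1.02 m/s, Re = 3.75×10^4, f = 0.02228, h_f = 11.0 m ≈ 11.1 m ✓

Q ≈ 0.00224 m³/s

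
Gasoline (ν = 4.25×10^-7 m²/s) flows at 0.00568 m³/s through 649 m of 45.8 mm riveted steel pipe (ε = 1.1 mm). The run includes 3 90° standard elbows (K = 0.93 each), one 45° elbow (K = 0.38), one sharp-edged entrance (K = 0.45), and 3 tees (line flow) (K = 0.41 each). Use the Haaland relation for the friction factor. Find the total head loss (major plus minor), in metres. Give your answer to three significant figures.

V = 4Q/(πD²) = 3.448 m/s; V²/2g = 0.6058 m
Re = 3.72×10^5, ε/D = 0.0240 → f = 0.05243 (Haaland)
Major: h_f = f(L/D)·V²/2g = 0.05243·14170·0.6058 = 450.1 m
Minor: ΣK = 4.85; h_m = ΣK·V²/2g = 2.938 m
Total H_L = 450.1 + 2.938 = 453.1 m

H_L ≈ 453 m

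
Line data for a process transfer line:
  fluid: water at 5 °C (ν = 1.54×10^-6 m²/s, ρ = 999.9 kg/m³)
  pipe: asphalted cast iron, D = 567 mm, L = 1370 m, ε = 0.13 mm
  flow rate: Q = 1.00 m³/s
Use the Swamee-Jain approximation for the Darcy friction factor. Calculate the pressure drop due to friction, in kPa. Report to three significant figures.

Δp ≈ 281 kPa

V = 4Q/(πD²) = 4·1.00/(π·0.567²) = 3.960 m/s
Re = VD/ν = 3.960·0.567/1.54×10^-6 = 1.46×10^6 → turbulent
ε/D = 0.13/567 = 2.29×10^-4
Swamee-Jain: f = 0.01482
h_f = f(L/D)V²/(2g) = 0.01482·(1370/0.567)·3.960²/(2·9.81) = 28.64 m
Δp = ρg·h_f = 999.9·9.81·28.64 = 280.9 kPa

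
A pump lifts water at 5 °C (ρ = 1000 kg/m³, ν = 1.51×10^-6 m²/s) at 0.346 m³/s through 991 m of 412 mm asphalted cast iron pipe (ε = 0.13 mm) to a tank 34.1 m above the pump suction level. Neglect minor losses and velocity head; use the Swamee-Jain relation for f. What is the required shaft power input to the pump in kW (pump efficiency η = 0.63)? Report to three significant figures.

P_shaft ≈ 256 kW

V = 4Q/(πD²) = 2.595 m/s; Re = 7.08×10^5; ε/D = 3.16×10^-4; f = 0.01615
h_f = f(L/D)V²/2g = 13.34 m
Total head H = z + h_f = 34.1 + 13.34 = 47.44 m
P_hyd = ρgQH = 1000·9.81·0.346·47.44 = 161.0 kW
P_shaft = P_hyd/η = 161.0/0.63 = 255.6 kW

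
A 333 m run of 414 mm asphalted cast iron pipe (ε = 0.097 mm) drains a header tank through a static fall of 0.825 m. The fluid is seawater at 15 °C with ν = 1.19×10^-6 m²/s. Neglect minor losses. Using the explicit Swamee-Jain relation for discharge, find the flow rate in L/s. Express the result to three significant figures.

Q ≈ 151 L/s

Swamee-Jain (Type II): Q = -0.965·√(gD⁵h_f/L)·ln[ε/(3.7D) + √(3.17ν²L/(gD³h_f))]
√(gD⁵h_f/L) = √(9.81·0.414⁵·0.825/333) = 0.01719
ε/(3.7D) = 6.33×10^-5; √(3.17ν²L/(gD³h_f)) = 5.10×10^-5
Q = -0.965·0.01719·ln(1.143×10^-4) = 0.1506 m³/s
Check: V = 1.12 m/s, Re = 3.89×10^5, f = 0.01616, h_f = 0.829 m ≈ 0.825 m ✓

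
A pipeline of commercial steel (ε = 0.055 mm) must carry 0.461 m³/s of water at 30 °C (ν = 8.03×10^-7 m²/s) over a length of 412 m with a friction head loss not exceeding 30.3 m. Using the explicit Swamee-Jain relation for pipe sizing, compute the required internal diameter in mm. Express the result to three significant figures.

Swamee-Jain (Type III): D = 0.66·[ε^1.25·(LQ²/(gh_f))^4.75 + ν·Q^9.4·(L/(gh_f))^5.2]^0.04
LQ²/(gh_f) = 0.2946; L/(gh_f) = 1.386
Term 1 = ε^1.25·(…)^4.75 = 1.43×10^-8; Term 2 = ν·Q^9.4·(…)^5.2 = 3.03×10^-9
D = 0.66·(1.43×10^-8 + 3.03×10^-9)^0.04 = 0.3229 m = 323 mm
Check: V = 5.63 m/s, Re = 2.26×10^6, f = 0.01388, h_f = 28.6 m ≈ 30.3 m ✓

D ≈ 323 mm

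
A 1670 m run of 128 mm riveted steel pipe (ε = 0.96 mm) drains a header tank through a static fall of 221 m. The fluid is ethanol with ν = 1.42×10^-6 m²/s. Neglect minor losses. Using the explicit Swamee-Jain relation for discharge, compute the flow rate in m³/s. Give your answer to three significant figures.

Swamee-Jain (Type II): Q = -0.965·√(gD⁵h_f/L)·ln[ε/(3.7D) + √(3.17ν²L/(gD³h_f))]
√(gD⁵h_f/L) = √(9.81·0.128⁵·221/1670) = 0.006679
ε/(3.7D) = 0.00203; √(3.17ν²L/(gD³h_f)) = 4.85×10^-5
Q = -0.965·0.006679·ln(0.002075) = 0.03981 m³/s
Check: V = 3.09 m/s, Re = 2.79×10^5, f = 0.03486, h_f = 222 m ≈ 221 m ✓

Q ≈ 0.0398 m³/s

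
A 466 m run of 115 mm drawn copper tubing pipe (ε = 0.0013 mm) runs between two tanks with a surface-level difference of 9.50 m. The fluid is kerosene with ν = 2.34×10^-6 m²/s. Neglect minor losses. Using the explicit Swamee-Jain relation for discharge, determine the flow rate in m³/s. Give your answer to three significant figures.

Q ≈ 0.0161 m³/s

Swamee-Jain (Type II): Q = -0.965·√(gD⁵h_f/L)·ln[ε/(3.7D) + √(3.17ν²L/(gD³h_f))]
√(gD⁵h_f/L) = √(9.81·0.115⁵·9.50/466) = 0.002006
ε/(3.7D) = 3.06×10^-6; √(3.17ν²L/(gD³h_f)) = 2.39×10^-4
Q = -0.965·0.002006·ln(2.419×10^-4) = 0.01612 m³/s
Check: V = 1.55 m/s, Re = 7.63×10^4, f = 0.01898, h_f = 9.44 m ≈ 9.50 m ✓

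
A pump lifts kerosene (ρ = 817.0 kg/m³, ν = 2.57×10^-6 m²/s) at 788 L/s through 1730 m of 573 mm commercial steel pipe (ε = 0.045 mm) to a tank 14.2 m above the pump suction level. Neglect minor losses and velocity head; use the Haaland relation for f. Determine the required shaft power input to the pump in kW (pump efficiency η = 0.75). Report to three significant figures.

P_shaft ≈ 283 kW

V = 4Q/(πD²) = 3.056 m/s; Re = 6.81×10^5; ε/D = 7.85×10^-5; f = 0.01351
h_f = f(L/D)V²/2g = 19.42 m
Total head H = z + h_f = 14.2 + 19.42 = 33.62 m
P_hyd = ρgQH = 817.0·9.81·0.788·33.62 = 212.3 kW
P_shaft = P_hyd/η = 212.3/0.75 = 283.1 kW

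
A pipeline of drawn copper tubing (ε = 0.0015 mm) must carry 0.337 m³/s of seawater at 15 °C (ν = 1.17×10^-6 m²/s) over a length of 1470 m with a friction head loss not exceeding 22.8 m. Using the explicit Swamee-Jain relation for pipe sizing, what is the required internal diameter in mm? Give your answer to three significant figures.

D ≈ 376 mm

Swamee-Jain (Type III): D = 0.66·[ε^1.25·(LQ²/(gh_f))^4.75 + ν·Q^9.4·(L/(gh_f))^5.2]^0.04
LQ²/(gh_f) = 0.7464; L/(gh_f) = 6.572
Term 1 = ε^1.25·(…)^4.75 = 1.31×10^-8; Term 2 = ν·Q^9.4·(…)^5.2 = 7.59×10^-7
D = 0.66·(1.31×10^-8 + 7.59×10^-7)^0.04 = 0.3759 m = 376 mm
Check: V = 3.04 m/s, Re = 9.76×10^5, f = 0.01175, h_f = 21.6 m ≈ 22.8 m ✓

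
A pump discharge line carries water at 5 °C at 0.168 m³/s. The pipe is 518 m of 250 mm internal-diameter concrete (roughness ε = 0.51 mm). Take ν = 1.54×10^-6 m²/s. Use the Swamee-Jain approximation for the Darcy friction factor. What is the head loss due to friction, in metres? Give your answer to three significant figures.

h_f ≈ 29.7 m

V = 4Q/(πD²) = 4·0.168/(π·0.250²) = 3.422 m/s
Re = VD/ν = 3.422·0.250/1.54×10^-6 = 5.56×10^5 → turbulent
ε/D = 0.51/250 = 0.00204
Swamee-Jain: f = 0.02398
h_f = f(L/D)V²/(2g) = 0.02398·(518/0.250)·3.422²/(2·9.81) = 29.66 m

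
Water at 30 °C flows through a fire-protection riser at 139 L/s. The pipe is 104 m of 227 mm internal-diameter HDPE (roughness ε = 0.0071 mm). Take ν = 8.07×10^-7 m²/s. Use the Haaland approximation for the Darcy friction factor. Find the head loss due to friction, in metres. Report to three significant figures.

h_f ≈ 3.37 m

V = 4Q/(πD²) = 4·0.139/(π·0.227²) = 3.435 m/s
Re = VD/ν = 3.435·0.227/8.07×10^-7 = 9.66×10^5 → turbulent
ε/D = 0.0071/227 = 3.13×10^-5
Haaland: f = 0.01223
h_f = f(L/D)V²/(2g) = 0.01223·(104/0.227)·3.435²/(2·9.81) = 3.369 m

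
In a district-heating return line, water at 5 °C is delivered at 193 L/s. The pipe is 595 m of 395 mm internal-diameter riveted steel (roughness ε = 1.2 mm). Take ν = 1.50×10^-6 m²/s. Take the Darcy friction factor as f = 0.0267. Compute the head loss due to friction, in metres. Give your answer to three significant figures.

h_f ≈ 5.08 m

V = 4Q/(πD²) = 4·0.193/(π·0.395²) = 1.575 m/s
h_f = f(L/D)V²/(2g) = 0.02670·(595/0.395)·1.575²/(2·9.81) = 5.085 m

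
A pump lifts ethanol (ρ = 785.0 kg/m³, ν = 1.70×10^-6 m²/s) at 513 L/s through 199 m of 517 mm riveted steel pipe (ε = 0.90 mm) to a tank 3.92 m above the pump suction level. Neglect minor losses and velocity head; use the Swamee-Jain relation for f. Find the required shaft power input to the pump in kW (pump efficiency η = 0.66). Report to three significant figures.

P_shaft ≈ 39.6 kW

V = 4Q/(πD²) = 2.444 m/s; Re = 7.43×10^5; ε/D = 0.00174; f = 0.02295
h_f = f(L/D)V²/2g = 2.688 m
Total head H = z + h_f = 3.92 + 2.688 = 6.608 m
P_hyd = ρgQH = 785.0·9.81·0.513·6.608 = 26.11 kW
P_shaft = P_hyd/η = 26.11/0.66 = 39.55 kW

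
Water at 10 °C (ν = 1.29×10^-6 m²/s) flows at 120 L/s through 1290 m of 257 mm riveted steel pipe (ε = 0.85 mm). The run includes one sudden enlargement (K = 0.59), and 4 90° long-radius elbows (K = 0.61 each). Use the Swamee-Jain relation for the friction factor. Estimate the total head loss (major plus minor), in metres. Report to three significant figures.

H_L ≈ 38.2 m

V = 4Q/(πD²) = 2.313 m/s; V²/2g = 0.2727 m
Re = 4.61×10^5, ε/D = 0.00331 → f = 0.02728 (Swamee-Jain)
Major: h_f = f(L/D)·V²/2g = 0.02728·5019·0.2727 = 37.35 m
Minor: ΣK = 3.03; h_m = ΣK·V²/2g = 0.8264 m
Total H_L = 37.35 + 0.8264 = 38.18 m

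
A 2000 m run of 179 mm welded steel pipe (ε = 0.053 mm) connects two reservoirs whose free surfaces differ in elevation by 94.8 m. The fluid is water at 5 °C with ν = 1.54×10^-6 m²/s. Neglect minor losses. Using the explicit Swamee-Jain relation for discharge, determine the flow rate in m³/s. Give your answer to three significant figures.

Swamee-Jain (Type II): Q = -0.965·√(gD⁵h_f/L)·ln[ε/(3.7D) + √(3.17ν²L/(gD³h_f))]
√(gD⁵h_f/L) = √(9.81·0.179⁵·94.8/2000) = 0.009244
ε/(3.7D) = 8.00×10^-5; √(3.17ν²L/(gD³h_f)) = 5.31×10^-5
Q = -0.965·0.009244·ln(1.331×10^-4) = 0.07961 m³/s
Check: V = 3.16 m/s, Re = 3.68×10^5, f = 0.01673, h_f = 95.3 m ≈ 94.8 m ✓

Q ≈ 0.0796 m³/s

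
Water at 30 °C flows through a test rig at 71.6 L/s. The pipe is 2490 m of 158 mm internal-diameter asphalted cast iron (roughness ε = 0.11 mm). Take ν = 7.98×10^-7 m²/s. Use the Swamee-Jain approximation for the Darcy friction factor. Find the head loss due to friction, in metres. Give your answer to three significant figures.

h_f ≈ 200 m

V = 4Q/(πD²) = 4·0.0716/(π·0.158²) = 3.652 m/s
Re = VD/ν = 3.652·0.158/7.98×10^-7 = 7.23×10^5 → turbulent
ε/D = 0.11/158 = 6.96×10^-4
Swamee-Jain: f = 0.01866
h_f = f(L/D)V²/(2g) = 0.01866·(2490/0.158)·3.652²/(2·9.81) = 199.9 m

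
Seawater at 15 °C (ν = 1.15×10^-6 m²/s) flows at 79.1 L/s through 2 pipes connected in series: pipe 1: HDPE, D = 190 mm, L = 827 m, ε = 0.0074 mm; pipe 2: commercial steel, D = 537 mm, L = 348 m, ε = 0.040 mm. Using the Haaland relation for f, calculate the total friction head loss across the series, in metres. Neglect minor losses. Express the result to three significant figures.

Pipe 1: V = 2.790 m/s, Re = 4.61×10^5, ε/D = 3.89×10^-5, f = 0.01370, h_1 = f(L/D)V²/2g = 23.66 m
Pipe 2: V = 0.3493 m/s, Re = 1.63×10^5, ε/D = 7.45×10^-5, f = 0.01658, h_2 = f(L/D)V²/2g = 0.06679 m
Series → Q common, losses add: H = Σh = 23.73 m

H ≈ 23.7 m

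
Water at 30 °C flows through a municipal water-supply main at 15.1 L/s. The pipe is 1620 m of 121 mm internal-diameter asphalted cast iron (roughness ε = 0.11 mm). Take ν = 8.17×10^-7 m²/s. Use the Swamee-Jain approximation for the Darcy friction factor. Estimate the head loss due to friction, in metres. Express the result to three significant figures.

h_f ≈ 24.5 m

V = 4Q/(πD²) = 4·0.0151/(π·0.121²) = 1.313 m/s
Re = VD/ν = 1.313·0.121/8.17×10^-7 = 1.94×10^5 → turbulent
ε/D = 0.11/121 = 9.09×10^-4
Swamee-Jain: f = 0.02086
h_f = f(L/D)V²/(2g) = 0.02086·(1620/0.121)·1.313²/(2·9.81) = 24.55 m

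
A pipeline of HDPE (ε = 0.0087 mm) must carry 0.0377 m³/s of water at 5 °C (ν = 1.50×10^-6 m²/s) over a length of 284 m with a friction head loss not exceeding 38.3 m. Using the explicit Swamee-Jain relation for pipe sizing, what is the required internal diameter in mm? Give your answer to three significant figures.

Swamee-Jain (Type III): D = 0.66·[ε^1.25·(LQ²/(gh_f))^4.75 + ν·Q^9.4·(L/(gh_f))^5.2]^0.04
LQ²/(gh_f) = 0.001074; L/(gh_f) = 0.7559
Term 1 = ε^1.25·(…)^4.75 = 3.73×10^-21; Term 2 = ν·Q^9.4·(…)^5.2 = 1.45×10^-20
D = 0.66·(3.73×10^-21 + 1.45×10^-20)^0.04 = 0.1071 m = 107 mm
Check: V = 4.18 m/s, Re = 2.99×10^5, f = 0.01526, h_f = 36.0 m ≈ 38.3 m ✓

D ≈ 107 mm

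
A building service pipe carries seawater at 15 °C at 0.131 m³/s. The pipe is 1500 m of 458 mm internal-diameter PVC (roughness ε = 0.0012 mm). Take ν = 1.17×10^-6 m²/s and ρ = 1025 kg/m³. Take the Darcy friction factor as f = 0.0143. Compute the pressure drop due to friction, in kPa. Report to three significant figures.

Δp ≈ 15.2 kPa

V = 4Q/(πD²) = 4·0.131/(π·0.458²) = 0.7952 m/s
h_f = f(L/D)V²/(2g) = 0.01430·(1500/0.458)·0.7952²/(2·9.81) = 1.509 m
Δp = ρg·h_f = 1025·9.81·1.509 = 15.18 kPa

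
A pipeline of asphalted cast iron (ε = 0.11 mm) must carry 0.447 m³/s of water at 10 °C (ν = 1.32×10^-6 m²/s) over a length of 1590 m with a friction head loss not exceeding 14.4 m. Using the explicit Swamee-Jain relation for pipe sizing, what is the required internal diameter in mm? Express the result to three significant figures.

Swamee-Jain (Type III): D = 0.66·[ε^1.25·(LQ²/(gh_f))^4.75 + ν·Q^9.4·(L/(gh_f))^5.2]^0.04
LQ²/(gh_f) = 2.249; L/(gh_f) = 11.26
Term 1 = ε^1.25·(…)^4.75 = 5.29×10^-4; Term 2 = ν·Q^9.4·(…)^5.2 = 2.00×10^-4
D = 0.66·(5.29×10^-4 + 2.00×10^-4)^0.04 = 0.4944 m = 494 mm
Check: V = 2.33 m/s, Re = 8.72×10^5, f = 0.01512, h_f = 13.4 m ≈ 14.4 m ✓

D ≈ 494 mm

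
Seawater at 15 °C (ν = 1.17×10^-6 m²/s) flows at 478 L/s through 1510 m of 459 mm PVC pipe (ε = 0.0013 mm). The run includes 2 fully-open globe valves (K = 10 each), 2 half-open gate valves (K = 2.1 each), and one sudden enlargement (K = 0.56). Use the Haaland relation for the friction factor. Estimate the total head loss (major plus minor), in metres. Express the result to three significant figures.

H_L ≈ 26.5 m

V = 4Q/(πD²) = 2.889 m/s; V²/2g = 0.4253 m
Re = 1.13×10^6, ε/D = 2.83×10^-6 → f = 0.01140 (Haaland)
Major: h_f = f(L/D)·V²/2g = 0.01140·3290·0.4253 = 15.95 m
Minor: ΣK = 24.8; h_m = ΣK·V²/2g = 10.53 m
Total H_L = 15.95 + 10.53 = 26.48 m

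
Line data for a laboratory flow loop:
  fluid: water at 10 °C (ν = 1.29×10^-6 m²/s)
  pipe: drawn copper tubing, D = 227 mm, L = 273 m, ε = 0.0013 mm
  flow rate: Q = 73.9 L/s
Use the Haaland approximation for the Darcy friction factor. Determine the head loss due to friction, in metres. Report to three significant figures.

h_f ≈ 2.90 m

V = 4Q/(πD²) = 4·0.0739/(π·0.227²) = 1.826 m/s
Re = VD/ν = 1.826·0.227/1.29×10^-6 = 3.21×10^5 → turbulent
ε/D = 0.0013/227 = 5.73×10^-6
Haaland: f = 0.01421
h_f = f(L/D)V²/(2g) = 0.01421·(273/0.227)·1.826²/(2·9.81) = 2.904 m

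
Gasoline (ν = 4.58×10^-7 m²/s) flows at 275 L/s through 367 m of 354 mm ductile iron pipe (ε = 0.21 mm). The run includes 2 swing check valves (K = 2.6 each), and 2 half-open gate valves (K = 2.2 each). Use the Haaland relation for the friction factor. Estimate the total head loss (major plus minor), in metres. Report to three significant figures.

H_L ≈ 11.1 m

V = 4Q/(πD²) = 2.794 m/s; V²/2g = 0.3979 m
Re = 2.16×10^6, ε/D = 5.93×10^-4 → f = 0.01758 (Haaland)
Major: h_f = f(L/D)·V²/2g = 0.01758·1037·0.3979 = 7.251 m
Minor: ΣK = 9.60; h_m = ΣK·V²/2g = 3.820 m
Total H_L = 7.251 + 3.820 = 11.07 m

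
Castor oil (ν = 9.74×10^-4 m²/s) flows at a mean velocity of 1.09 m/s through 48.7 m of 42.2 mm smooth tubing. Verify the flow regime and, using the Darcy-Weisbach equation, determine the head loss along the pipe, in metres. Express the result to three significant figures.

h_f ≈ 94.7 m

Re = VD/ν = 1.09·0.04220/9.74×10^-4 = 47.2 → laminar (Re < 2300)
f = 64/Re = 1.355
h_f = f(L/D)V²/(2g) = 1.355·(48.7/0.04220)·1.09²/(2·9.81) = 94.70 m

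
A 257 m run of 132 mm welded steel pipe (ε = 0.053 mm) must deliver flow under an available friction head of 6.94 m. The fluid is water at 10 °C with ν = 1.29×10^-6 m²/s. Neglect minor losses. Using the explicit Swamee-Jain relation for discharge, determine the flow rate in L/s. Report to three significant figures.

Swamee-Jain (Type II): Q = -0.965·√(gD⁵h_f/L)·ln[ε/(3.7D) + √(3.17ν²L/(gD³h_f))]
√(gD⁵h_f/L) = √(9.81·0.132⁵·6.94/257) = 0.003258
ε/(3.7D) = 1.09×10^-4; √(3.17ν²L/(gD³h_f)) = 9.30×10^-5
Q = -0.965·0.003258·ln(2.016×10^-4) = 0.02676 m³/s
Check: V = 1.96 m/s, Re = 2.00×10^5, f = 0.01839, h_f = 6.98 m ≈ 6.94 m ✓

Q ≈ 26.8 L/s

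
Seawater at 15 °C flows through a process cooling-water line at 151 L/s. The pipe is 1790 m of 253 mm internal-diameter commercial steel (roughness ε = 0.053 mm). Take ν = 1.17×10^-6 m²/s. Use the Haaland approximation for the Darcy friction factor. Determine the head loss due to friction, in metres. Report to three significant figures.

V = 4Q/(πD²) = 4·0.151/(π·0.253²) = 3.004 m/s
Re = VD/ν = 3.004·0.253/1.17×10^-6 = 6.50×10^5 → turbulent
ε/D = 0.053/253 = 2.09×10^-4
Haaland: f = 0.01508
h_f = f(L/D)V²/(2g) = 0.01508·(1790/0.253)·3.004²/(2·9.81) = 49.06 m

h_f ≈ 49.1 m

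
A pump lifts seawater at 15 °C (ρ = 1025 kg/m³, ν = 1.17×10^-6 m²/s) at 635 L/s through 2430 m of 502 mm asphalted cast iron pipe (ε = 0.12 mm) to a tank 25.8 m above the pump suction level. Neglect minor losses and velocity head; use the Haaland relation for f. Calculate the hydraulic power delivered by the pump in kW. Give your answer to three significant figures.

P_hyd ≈ 405 kW

V = 4Q/(πD²) = 3.208 m/s; Re = 1.38×10^6; ε/D = 2.39×10^-4; f = 0.01483
h_f = f(L/D)V²/2g = 37.65 m
Total head H = z + h_f = 25.8 + 37.65 = 63.45 m
P_hyd = ρgQH = 1025·9.81·0.635·63.45 = 405.1 kW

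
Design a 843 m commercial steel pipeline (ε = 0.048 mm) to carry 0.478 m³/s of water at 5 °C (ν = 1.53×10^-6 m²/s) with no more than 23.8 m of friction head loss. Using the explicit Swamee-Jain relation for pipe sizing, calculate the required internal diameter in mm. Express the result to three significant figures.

Swamee-Jain (Type III): D = 0.66·[ε^1.25·(LQ²/(gh_f))^4.75 + ν·Q^9.4·(L/(gh_f))^5.2]^0.04
LQ²/(gh_f) = 0.8250; L/(gh_f) = 3.611
Term 1 = ε^1.25·(…)^4.75 = 1.60×10^-6; Term 2 = ν·Q^9.4·(…)^5.2 = 1.18×10^-6
D = 0.66·(1.60×10^-6 + 1.18×10^-6)^0.04 = 0.3956 m = 396 mm
Check: V = 3.89 m/s, Re = 1.01×10^6, f = 0.01381, h_f = 22.7 m ≈ 23.8 m ✓

D ≈ 396 mm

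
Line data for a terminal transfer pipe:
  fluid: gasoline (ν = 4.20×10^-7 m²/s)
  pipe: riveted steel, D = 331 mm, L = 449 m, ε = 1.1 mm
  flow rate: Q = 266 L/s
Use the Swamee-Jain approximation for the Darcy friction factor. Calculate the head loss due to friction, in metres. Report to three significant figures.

V = 4Q/(πD²) = 4·0.266/(π·0.331²) = 3.091 m/s
Re = VD/ν = 3.091·0.331/4.20×10^-7 = 2.44×10^6 → turbulent
ε/D = 1.1/331 = 0.00332
Swamee-Jain: f = 0.02702
h_f = f(L/D)V²/(2g) = 0.02702·(449/0.331)·3.091²/(2·9.81) = 17.85 m

h_f ≈ 17.9 m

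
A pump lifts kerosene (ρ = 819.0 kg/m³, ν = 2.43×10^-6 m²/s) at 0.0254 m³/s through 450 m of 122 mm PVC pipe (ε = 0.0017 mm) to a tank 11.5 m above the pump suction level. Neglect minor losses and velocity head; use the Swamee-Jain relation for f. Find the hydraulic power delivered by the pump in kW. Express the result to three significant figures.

V = 4Q/(πD²) = 2.173 m/s; Re = 1.09×10^5; ε/D = 1.39×10^-5; f = 0.01763
h_f = f(L/D)V²/2g = 15.65 m
Total head H = z + h_f = 11.5 + 15.65 = 27.15 m
P_hyd = ρgQH = 819.0·9.81·0.0254·27.15 = 5.541 kW

P_hyd ≈ 5.54 kW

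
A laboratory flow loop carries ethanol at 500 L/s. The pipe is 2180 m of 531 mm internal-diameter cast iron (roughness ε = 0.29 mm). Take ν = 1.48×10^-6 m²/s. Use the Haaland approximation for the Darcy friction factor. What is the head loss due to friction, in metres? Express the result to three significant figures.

h_f ≈ 18.7 m

V = 4Q/(πD²) = 4·0.500/(π·0.531²) = 2.258 m/s
Re = VD/ν = 2.258·0.531/1.48×10^-6 = 8.10×10^5 → turbulent
ε/D = 0.29/531 = 5.46×10^-4
Haaland: f = 0.01757
h_f = f(L/D)V²/(2g) = 0.01757·(2180/0.531)·2.258²/(2·9.81) = 18.75 m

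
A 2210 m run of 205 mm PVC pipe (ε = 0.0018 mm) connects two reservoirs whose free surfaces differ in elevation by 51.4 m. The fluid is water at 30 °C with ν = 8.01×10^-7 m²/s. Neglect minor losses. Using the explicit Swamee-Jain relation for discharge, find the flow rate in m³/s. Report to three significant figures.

Q ≈ 0.0901 m³/s

Swamee-Jain (Type II): Q = -0.965·√(gD⁵h_f/L)·ln[ε/(3.7D) + √(3.17ν²L/(gD³h_f))]
√(gD⁵h_f/L) = √(9.81·0.205⁵·51.4/2210) = 0.009089
ε/(3.7D) = 2.37×10^-6; √(3.17ν²L/(gD³h_f)) = 3.22×10^-5
Q = -0.965·0.009089·ln(3.454×10^-5) = 0.09010 m³/s
Check: V = 2.73 m/s, Re = 6.99×10^5, f = 0.01252, h_f = 51.2 m ≈ 51.4 m ✓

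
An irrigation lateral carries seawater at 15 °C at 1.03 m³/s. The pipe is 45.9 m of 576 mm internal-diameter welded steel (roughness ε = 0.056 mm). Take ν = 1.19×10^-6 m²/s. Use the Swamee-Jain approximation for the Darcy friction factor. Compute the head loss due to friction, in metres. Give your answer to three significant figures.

h_f ≈ 0.816 m

V = 4Q/(πD²) = 4·1.03/(π·0.576²) = 3.953 m/s
Re = VD/ν = 3.953·0.576/1.19×10^-6 = 1.91×10^6 → turbulent
ε/D = 0.056/576 = 9.72×10^-5
Swamee-Jain: f = 0.01286
h_f = f(L/D)V²/(2g) = 0.01286·(45.9/0.576)·3.953²/(2·9.81) = 0.8162 m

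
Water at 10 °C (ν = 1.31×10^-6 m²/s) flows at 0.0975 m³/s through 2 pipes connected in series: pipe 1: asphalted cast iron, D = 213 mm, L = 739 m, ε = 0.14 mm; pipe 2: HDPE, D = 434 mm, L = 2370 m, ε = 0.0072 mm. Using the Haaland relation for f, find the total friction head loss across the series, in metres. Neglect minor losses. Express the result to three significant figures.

Pipe 1: V = 2.736 m/s, Re = 4.45×10^5, ε/D = 6.57×10^-4, f = 0.01859, h_1 = f(L/D)V²/2g = 24.61 m
Pipe 2: V = 0.6591 m/s, Re = 2.18×10^5, ε/D = 1.66×10^-5, f = 0.01535, h_2 = f(L/D)V²/2g = 1.855 m
Series → Q common, losses add: H = Σh = 26.47 m

H ≈ 26.5 m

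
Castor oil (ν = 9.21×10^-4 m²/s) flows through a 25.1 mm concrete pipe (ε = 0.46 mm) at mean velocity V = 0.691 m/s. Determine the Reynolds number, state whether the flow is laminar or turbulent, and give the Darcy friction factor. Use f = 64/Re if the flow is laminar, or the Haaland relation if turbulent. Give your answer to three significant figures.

Re ≈ 18.8; laminar; f = 64/Re ≈ 3.40

Re = VD/ν = 0.6910·0.0251/9.21×10^-4 = 18.8
Re < 2300 → laminar → f = 64/Re = 3.399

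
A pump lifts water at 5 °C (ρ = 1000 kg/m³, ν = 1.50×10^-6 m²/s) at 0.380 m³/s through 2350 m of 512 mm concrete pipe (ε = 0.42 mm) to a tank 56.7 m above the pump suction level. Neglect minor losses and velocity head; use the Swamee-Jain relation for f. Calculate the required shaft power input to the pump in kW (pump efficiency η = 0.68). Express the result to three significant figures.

V = 4Q/(πD²) = 1.846 m/s; Re = 6.30×10^5; ε/D = 8.20×10^-4; f = 0.01938
h_f = f(L/D)V²/2g = 15.45 m
Total head H = z + h_f = 56.7 + 15.45 = 72.15 m
P_hyd = ρgQH = 1000·9.81·0.380·72.15 = 269.0 kW
P_shaft = P_hyd/η = 269.0/0.68 = 395.5 kW

P_shaft ≈ 396 kW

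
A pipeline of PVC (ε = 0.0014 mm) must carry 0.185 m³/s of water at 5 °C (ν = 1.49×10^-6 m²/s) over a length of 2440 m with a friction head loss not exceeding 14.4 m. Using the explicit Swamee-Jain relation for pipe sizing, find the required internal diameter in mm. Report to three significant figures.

Swamee-Jain (Type III): D = 0.66·[ε^1.25·(LQ²/(gh_f))^4.75 + ν·Q^9.4·(L/(gh_f))^5.2]^0.04
LQ²/(gh_f) = 0.5912; L/(gh_f) = 17.27
Term 1 = ε^1.25·(…)^4.75 = 3.97×10^-9; Term 2 = ν·Q^9.4·(…)^5.2 = 5.23×10^-7
D = 0.66·(3.97×10^-9 + 5.23×10^-7)^0.04 = 0.3702 m = 370 mm
Check: V = 1.72 m/s, Re = 4.27×10^5, f = 0.01352, h_f = 13.4 m ≈ 14.4 m ✓

D ≈ 370 mm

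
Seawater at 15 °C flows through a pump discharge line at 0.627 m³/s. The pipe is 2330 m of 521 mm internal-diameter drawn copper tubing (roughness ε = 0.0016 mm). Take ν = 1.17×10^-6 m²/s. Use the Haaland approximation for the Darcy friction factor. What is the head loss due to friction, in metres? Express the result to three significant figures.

V = 4Q/(πD²) = 4·0.627/(π·0.521²) = 2.941 m/s
Re = VD/ν = 2.941·0.521/1.17×10^-6 = 1.31×10^6 → turbulent
ε/D = 0.0016/521 = 3.07×10^-6
Haaland: f = 0.01114
h_f = f(L/D)V²/(2g) = 0.01114·(2330/0.521)·2.941²/(2·9.81) = 21.96 m

h_f ≈ 22.0 m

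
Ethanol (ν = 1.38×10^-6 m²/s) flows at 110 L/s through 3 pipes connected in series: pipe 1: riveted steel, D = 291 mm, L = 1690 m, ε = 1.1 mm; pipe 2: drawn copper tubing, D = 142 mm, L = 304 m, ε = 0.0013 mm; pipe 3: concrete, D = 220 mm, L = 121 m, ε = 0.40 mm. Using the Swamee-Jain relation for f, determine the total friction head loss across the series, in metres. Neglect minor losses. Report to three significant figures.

Pipe 1: V = 1.654 m/s, Re = 3.49×10^5, ε/D = 0.00378, f = 0.02841, h_1 = f(L/D)V²/2g = 23.01 m
Pipe 2: V = 6.946 m/s, Re = 7.15×10^5, ε/D = 9.15×10^-6, f = 0.01248, h_2 = f(L/D)V²/2g = 65.68 m
Pipe 3: V = 2.894 m/s, Re = 4.61×10^5, ε/D = 0.00182, f = 0.02338, h_3 = f(L/D)V²/2g = 5.489 m
Series → Q common, losses add: H = Σh = 94.17 m

H ≈ 94.2 m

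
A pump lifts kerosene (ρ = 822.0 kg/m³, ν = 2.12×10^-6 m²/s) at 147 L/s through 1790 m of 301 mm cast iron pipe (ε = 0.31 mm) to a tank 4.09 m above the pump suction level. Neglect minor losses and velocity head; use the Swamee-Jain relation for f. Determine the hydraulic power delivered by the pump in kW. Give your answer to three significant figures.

P_hyd ≈ 36.9 kW

V = 4Q/(πD²) = 2.066 m/s; Re = 2.93×10^5; ε/D = 0.00103; f = 0.02089
h_f = f(L/D)V²/2g = 27.02 m
Total head H = z + h_f = 4.09 + 27.02 = 31.11 m
P_hyd = ρgQH = 822.0·9.81·0.147·31.11 = 36.88 kW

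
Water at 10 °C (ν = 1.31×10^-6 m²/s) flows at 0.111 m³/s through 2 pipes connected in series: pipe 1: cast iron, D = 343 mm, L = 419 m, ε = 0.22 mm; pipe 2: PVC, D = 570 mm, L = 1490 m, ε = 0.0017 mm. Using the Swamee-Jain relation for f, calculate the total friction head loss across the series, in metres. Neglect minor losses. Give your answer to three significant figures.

H ≈ 2.11 m

Pipe 1: V = 1.201 m/s, Re = 3.15×10^5, ε/D = 6.41×10^-4, f = 0.01904, h_1 = f(L/D)V²/2g = 1.711 m
Pipe 2: V = 0.4350 m/s, Re = 1.89×10^5, ε/D = 2.98×10^-6, f = 0.01573, h_2 = f(L/D)V²/2g = 0.3965 m
Series → Q common, losses add: H = Σh = 2.107 m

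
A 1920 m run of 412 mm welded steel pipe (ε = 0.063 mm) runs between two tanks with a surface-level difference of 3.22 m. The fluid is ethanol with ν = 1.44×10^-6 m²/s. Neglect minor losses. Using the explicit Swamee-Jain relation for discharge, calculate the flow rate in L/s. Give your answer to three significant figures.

Q ≈ 122 L/s

Swamee-Jain (Type II): Q = -0.965·√(gD⁵h_f/L)·ln[ε/(3.7D) + √(3.17ν²L/(gD³h_f))]
√(gD⁵h_f/L) = √(9.81·0.412⁵·3.22/1920) = 0.01398
ε/(3.7D) = 4.13×10^-5; √(3.17ν²L/(gD³h_f)) = 7.56×10^-5
Q = -0.965·0.01398·ln(1.169×10^-4) = 0.1221 m³/s
Check: V = 0.916 m/s, Re = 2.62×10^5, f = 0.01619, h_f = 3.23 m ≈ 3.22 m ✓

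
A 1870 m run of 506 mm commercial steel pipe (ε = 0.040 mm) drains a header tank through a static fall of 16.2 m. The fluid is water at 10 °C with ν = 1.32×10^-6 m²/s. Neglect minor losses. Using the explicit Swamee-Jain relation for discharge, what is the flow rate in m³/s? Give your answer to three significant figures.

Swamee-Jain (Type II): Q = -0.965·√(gD⁵h_f/L)·ln[ε/(3.7D) + √(3.17ν²L/(gD³h_f))]
√(gD⁵h_f/L) = √(9.81·0.506⁵·16.2/1870) = 0.05309
ε/(3.7D) = 2.14×10^-5; √(3.17ν²L/(gD³h_f)) = 2.24×10^-5
Q = -0.965·0.05309·ln(4.376×10^-5) = 0.5142 m³/s
Check: V = 2.56 m/s, Re = 9.80×10^5, f = 0.01321, h_f = 16.3 m ≈ 16.2 m ✓

Q ≈ 0.514 m³/s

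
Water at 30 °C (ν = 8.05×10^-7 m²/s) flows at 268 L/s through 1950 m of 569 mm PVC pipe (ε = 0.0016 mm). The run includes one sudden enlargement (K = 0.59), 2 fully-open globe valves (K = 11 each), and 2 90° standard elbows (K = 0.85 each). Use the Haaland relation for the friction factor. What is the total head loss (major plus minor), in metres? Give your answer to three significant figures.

H_L ≈ 3.75 m

V = 4Q/(πD²) = 1.054 m/s; V²/2g = 0.05662 m
Re = 7.45×10^5, ε/D = 2.81×10^-6 → f = 0.01222 (Haaland)
Major: h_f = f(L/D)·V²/2g = 0.01222·3427·0.05662 = 2.371 m
Minor: ΣK = 24.3; h_m = ΣK·V²/2g = 1.375 m
Total H_L = 2.371 + 1.375 = 3.746 m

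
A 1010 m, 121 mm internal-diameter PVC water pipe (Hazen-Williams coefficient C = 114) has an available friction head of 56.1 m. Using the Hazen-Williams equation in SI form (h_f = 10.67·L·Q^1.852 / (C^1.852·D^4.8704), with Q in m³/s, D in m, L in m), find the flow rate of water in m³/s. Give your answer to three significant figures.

Rearranging: Q = [h_f·C^1.852·D^4.8704 / (10.67·L)]^(1/1.852)
Q = [56.1·114^1.852·0.121^4.8704 / (10.67·1010)]^0.540 = 0.02581 m³/s

Q ≈ 0.0258 m³/s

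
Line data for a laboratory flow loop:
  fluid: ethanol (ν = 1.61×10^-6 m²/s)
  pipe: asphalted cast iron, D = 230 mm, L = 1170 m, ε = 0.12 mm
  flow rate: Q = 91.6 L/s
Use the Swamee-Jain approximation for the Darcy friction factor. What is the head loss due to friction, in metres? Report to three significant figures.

V = 4Q/(πD²) = 4·0.0916/(π·0.230²) = 2.205 m/s
Re = VD/ν = 2.205·0.230/1.61×10^-6 = 3.15×10^5 → turbulent
ε/D = 0.12/230 = 5.22×10^-4
Swamee-Jain: f = 0.01839
h_f = f(L/D)V²/(2g) = 0.01839·(1170/0.230)·2.205²/(2·9.81) = 23.18 m

h_f ≈ 23.2 m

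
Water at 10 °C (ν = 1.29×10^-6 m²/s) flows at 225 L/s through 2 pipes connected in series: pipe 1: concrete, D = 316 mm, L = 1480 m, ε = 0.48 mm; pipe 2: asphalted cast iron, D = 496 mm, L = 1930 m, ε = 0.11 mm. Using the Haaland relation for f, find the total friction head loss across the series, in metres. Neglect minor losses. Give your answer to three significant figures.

Pipe 1: V = 2.869 m/s, Re = 7.03×10^5, ε/D = 0.00152, f = 0.02212, h_1 = f(L/D)V²/2g = 43.46 m
Pipe 2: V = 1.164 m/s, Re = 4.48×10^5, ε/D = 2.22×10^-4, f = 0.01563, h_2 = f(L/D)V²/2g = 4.203 m
Series → Q common, losses add: H = Σh = 47.66 m

H ≈ 47.7 m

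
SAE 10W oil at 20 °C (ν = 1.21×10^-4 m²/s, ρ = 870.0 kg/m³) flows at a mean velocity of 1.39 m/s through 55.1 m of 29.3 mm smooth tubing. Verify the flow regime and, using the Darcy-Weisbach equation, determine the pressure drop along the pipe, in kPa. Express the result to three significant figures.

Re = VD/ν = 1.39·0.02930/1.21×10^-4 = 337 → laminar (Re < 2300)
f = 64/Re = 0.1901
h_f = f(L/D)V²/(2g) = 0.1901·(55.1/0.02930)·1.39²/(2·9.81) = 35.21 m
Δp = ρg·h_f = 870.0·9.81·35.21 = 300.5 kPa

Δp ≈ 301 kPa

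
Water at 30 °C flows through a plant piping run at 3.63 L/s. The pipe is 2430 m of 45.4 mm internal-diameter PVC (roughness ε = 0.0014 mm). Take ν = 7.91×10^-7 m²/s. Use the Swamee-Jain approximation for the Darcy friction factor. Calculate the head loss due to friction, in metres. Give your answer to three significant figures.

V = 4Q/(πD²) = 4·0.00363/(π·0.0454²) = 2.242 m/s
Re = VD/ν = 2.242·0.0454/7.91×10^-7 = 1.29×10^5 → turbulent
ε/D = 0.0014/45.4 = 3.08×10^-5
Swamee-Jain: f = 0.01717
h_f = f(L/D)V²/(2g) = 0.01717·(2430/0.0454)·2.242²/(2·9.81) = 235.6 m

h_f ≈ 236 m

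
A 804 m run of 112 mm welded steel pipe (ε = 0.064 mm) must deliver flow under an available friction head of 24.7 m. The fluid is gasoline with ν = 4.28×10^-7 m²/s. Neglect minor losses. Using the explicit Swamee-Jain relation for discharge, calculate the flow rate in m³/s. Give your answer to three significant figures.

Swamee-Jain (Type II): Q = -0.965·√(gD⁵h_f/L)·ln[ε/(3.7D) + √(3.17ν²L/(gD³h_f))]
√(gD⁵h_f/L) = √(9.81·0.112⁵·24.7/804) = 0.002305
ε/(3.7D) = 1.54×10^-4; √(3.17ν²L/(gD³h_f)) = 3.70×10^-5
Q = -0.965·0.002305·ln(1.915×10^-4) = 0.01904 m³/s
Check: V = 1.93 m/s, Re = 5.06×10^5, f = 0.01820, h_f = 24.9 m ≈ 24.7 m ✓

Q ≈ 0.0190 m³/s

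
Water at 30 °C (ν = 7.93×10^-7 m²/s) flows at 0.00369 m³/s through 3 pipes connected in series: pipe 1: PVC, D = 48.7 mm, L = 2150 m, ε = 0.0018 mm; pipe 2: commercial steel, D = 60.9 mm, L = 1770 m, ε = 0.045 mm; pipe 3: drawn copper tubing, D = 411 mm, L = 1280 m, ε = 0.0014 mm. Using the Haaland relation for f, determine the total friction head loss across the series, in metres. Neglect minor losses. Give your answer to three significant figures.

Pipe 1: V = 1.981 m/s, Re = 1.22×10^5, ε/D = 3.70×10^-5, f = 0.01729, h_1 = f(L/D)V²/2g = 152.7 m
Pipe 2: V = 1.267 m/s, Re = 9.73×10^4, ε/D = 7.39×10^-4, f = 0.02108, h_2 = f(L/D)V²/2g = 50.11 m
Pipe 3: V = 0.02781 m/s, Re = 1.44×10^4, ε/D = 3.41×10^-6, f = 0.02800, h_3 = f(L/D)V²/2g = 0.003439 m
Series → Q common, losses add: H = Σh = 202.8 m

H ≈ 203 m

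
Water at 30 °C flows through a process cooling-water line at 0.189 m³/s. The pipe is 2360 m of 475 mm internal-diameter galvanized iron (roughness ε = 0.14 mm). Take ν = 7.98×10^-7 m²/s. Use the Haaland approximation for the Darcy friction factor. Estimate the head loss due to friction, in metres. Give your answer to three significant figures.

V = 4Q/(πD²) = 4·0.189/(π·0.475²) = 1.067 m/s
Re = VD/ν = 1.067·0.475/7.98×10^-7 = 6.35×10^5 → turbulent
ε/D = 0.14/475 = 2.95×10^-4
Haaland: f = 0.01588
h_f = f(L/D)V²/(2g) = 0.01588·(2360/0.475)·1.067²/(2·9.81) = 4.576 m

h_f ≈ 4.58 m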